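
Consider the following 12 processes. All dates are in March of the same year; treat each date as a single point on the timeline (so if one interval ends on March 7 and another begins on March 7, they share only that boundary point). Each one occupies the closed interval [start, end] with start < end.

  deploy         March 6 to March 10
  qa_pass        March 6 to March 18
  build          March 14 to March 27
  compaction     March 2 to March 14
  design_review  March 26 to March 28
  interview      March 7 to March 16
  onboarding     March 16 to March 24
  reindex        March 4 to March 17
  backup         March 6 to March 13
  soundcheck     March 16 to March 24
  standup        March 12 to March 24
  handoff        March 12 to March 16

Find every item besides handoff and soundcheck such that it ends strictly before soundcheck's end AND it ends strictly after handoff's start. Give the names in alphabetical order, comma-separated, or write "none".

Conditions: its end is strictly before soundcheck's end (X.end < March 24) AND its end is strictly after handoff's start (X.end > March 12).
backup: end March 13 < March 24? ✓; end March 13 > March 12? ✓ → yes.
build: end March 27 < March 24? ✗; end March 27 > March 12? ✓ → no.
compaction: end March 14 < March 24? ✓; end March 14 > March 12? ✓ → yes.
deploy: end March 10 < March 24? ✓; end March 10 > March 12? ✗ → no.
design_review: end March 28 < March 24? ✗; end March 28 > March 12? ✓ → no.
interview: end March 16 < March 24? ✓; end March 16 > March 12? ✓ → yes.
onboarding: end March 24 < March 24? ✗; end March 24 > March 12? ✓ → no.
qa_pass: end March 18 < March 24? ✓; end March 18 > March 12? ✓ → yes.
reindex: end March 17 < March 24? ✓; end March 17 > March 12? ✓ → yes.
standup: end March 24 < March 24? ✗; end March 24 > March 12? ✓ → no.
Result: backup, compaction, interview, qa_pass, reindex.

backup, compaction, interview, qa_pass, reindex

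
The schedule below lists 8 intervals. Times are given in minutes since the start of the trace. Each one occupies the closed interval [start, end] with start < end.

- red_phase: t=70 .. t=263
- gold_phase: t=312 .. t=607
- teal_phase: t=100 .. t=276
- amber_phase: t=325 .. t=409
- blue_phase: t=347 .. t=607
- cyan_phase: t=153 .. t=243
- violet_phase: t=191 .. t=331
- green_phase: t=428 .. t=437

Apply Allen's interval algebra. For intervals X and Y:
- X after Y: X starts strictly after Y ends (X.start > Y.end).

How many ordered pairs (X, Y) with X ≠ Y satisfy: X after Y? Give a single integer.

15

Checking all 56 ordered pairs for relation 'after'; matching pairs in alphabetical order:
(amber_phase, cyan_phase): amber_phase after cyan_phase ✓
(amber_phase, red_phase): amber_phase after red_phase ✓
(amber_phase, teal_phase): amber_phase after teal_phase ✓
(blue_phase, cyan_phase): blue_phase after cyan_phase ✓
(blue_phase, red_phase): blue_phase after red_phase ✓
(blue_phase, teal_phase): blue_phase after teal_phase ✓
(blue_phase, violet_phase): blue_phase after violet_phase ✓
(gold_phase, cyan_phase): gold_phase after cyan_phase ✓
(gold_phase, red_phase): gold_phase after red_phase ✓
(gold_phase, teal_phase): gold_phase after teal_phase ✓
(green_phase, amber_phase): green_phase after amber_phase ✓
(green_phase, cyan_phase): green_phase after cyan_phase ✓
(green_phase, red_phase): green_phase after red_phase ✓
(green_phase, teal_phase): green_phase after teal_phase ✓
(green_phase, violet_phase): green_phase after violet_phase ✓
Count: 15.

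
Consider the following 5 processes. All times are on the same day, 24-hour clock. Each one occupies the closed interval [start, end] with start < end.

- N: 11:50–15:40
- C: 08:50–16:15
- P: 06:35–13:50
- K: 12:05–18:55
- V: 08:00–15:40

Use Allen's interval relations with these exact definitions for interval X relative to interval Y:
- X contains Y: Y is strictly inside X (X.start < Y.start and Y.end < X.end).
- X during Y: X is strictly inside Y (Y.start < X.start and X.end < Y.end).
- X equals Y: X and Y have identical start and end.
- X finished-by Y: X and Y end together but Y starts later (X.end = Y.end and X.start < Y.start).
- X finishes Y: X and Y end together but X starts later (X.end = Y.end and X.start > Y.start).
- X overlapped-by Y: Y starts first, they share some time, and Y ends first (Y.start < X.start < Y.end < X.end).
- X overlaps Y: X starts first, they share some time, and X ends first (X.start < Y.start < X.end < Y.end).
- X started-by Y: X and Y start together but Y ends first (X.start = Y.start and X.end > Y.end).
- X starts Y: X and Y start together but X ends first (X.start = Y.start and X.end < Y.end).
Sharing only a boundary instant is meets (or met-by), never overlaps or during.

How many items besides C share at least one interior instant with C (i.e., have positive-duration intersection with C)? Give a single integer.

Target C = [08:50, 16:15].
K [12:05, 18:55] → overlapped-by → counts.
N [11:50, 15:40] → during → counts.
P [06:35, 13:50] → overlaps → counts.
V [08:00, 15:40] → overlaps → counts.
Total: 4.

4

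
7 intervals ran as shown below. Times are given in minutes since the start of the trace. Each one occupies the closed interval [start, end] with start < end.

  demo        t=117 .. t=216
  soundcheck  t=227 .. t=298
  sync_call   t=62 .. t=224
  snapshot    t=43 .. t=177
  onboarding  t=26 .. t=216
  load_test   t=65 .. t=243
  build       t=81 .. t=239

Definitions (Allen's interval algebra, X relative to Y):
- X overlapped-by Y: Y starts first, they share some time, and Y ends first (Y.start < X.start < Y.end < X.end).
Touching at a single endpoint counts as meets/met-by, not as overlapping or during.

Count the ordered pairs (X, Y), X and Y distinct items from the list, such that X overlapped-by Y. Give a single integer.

11

Checking all 42 ordered pairs for relation 'overlapped-by'; matching pairs in alphabetical order:
(build, onboarding): build overlapped-by onboarding ✓
(build, snapshot): build overlapped-by snapshot ✓
(build, sync_call): build overlapped-by sync_call ✓
(demo, snapshot): demo overlapped-by snapshot ✓
(load_test, onboarding): load_test overlapped-by onboarding ✓
(load_test, snapshot): load_test overlapped-by snapshot ✓
(load_test, sync_call): load_test overlapped-by sync_call ✓
(soundcheck, build): soundcheck overlapped-by build ✓
(soundcheck, load_test): soundcheck overlapped-by load_test ✓
(sync_call, onboarding): sync_call overlapped-by onboarding ✓
(sync_call, snapshot): sync_call overlapped-by snapshot ✓
Count: 11.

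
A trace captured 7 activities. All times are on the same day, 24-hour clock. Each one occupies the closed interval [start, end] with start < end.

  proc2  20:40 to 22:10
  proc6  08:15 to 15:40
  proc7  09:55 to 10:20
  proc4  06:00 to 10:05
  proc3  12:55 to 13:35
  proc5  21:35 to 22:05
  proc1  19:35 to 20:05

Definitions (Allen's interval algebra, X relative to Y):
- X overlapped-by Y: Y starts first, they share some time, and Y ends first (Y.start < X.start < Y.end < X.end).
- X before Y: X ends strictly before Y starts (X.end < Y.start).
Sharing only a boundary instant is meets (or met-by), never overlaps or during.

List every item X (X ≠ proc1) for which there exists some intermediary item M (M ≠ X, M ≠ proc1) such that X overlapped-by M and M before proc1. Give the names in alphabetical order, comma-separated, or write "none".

Target proc1 = [19:35, 20:05].
Intermediaries M with M before proc1: proc3, proc4, proc6, proc7.
Via proc3 — items with X overlapped-by proc3: none.
Via proc4 — items with X overlapped-by proc4: proc6, proc7.
Via proc6 — items with X overlapped-by proc6: none.
Via proc7 — items with X overlapped-by proc7: none.
Union: proc6, proc7.

proc6, proc7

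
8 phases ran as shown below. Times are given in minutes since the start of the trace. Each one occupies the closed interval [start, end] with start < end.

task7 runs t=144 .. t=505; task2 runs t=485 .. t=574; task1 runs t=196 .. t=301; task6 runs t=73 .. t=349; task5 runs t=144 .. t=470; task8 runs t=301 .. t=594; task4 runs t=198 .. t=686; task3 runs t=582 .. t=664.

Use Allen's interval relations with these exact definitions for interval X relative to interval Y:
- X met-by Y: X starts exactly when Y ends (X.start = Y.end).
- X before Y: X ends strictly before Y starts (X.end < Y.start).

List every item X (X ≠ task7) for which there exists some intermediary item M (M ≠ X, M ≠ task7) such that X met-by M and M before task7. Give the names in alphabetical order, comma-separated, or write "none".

Target task7 = [t=144, t=505].
Intermediaries M with M before task7: none.
Union: none.

none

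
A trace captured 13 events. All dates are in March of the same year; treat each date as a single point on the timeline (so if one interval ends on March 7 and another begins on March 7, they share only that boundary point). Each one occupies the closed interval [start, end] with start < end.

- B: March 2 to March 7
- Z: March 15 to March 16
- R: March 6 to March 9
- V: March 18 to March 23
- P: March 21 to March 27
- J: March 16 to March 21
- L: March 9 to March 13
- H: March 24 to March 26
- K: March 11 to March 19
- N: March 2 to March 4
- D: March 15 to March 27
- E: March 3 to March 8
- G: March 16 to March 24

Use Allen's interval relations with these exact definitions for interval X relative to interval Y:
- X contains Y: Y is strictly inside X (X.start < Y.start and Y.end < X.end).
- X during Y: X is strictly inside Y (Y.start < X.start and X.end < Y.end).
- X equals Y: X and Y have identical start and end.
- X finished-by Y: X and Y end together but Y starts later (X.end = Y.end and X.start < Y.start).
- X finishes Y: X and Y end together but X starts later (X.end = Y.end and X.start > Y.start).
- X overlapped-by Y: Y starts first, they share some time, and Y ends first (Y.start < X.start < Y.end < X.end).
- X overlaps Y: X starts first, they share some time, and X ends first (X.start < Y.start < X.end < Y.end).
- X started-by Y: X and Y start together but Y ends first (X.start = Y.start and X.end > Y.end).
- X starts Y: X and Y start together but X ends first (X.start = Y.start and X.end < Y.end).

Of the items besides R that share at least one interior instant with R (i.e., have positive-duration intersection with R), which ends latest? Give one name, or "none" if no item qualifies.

E

Target R = [March 6, March 9].
B [March 2, March 7] → overlaps → candidate.
D [March 15, March 27] → after → excluded.
E [March 3, March 8] → overlaps → candidate.
G [March 16, March 24] → after → excluded.
H [March 24, March 26] → after → excluded.
J [March 16, March 21] → after → excluded.
K [March 11, March 19] → after → excluded.
L [March 9, March 13] → met-by → excluded.
N [March 2, March 4] → before → excluded.
P [March 21, March 27] → after → excluded.
V [March 18, March 23] → after → excluded.
Z [March 15, March 16] → after → excluded.
Among candidates, latest end is March 8 → E.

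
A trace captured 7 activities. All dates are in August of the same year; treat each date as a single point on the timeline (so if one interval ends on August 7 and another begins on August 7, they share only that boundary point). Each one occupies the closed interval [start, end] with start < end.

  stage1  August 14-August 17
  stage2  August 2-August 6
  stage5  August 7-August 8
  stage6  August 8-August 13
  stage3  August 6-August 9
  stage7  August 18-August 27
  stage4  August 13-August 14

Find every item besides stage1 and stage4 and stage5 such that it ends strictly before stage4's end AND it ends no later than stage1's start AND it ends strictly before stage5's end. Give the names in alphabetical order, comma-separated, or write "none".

Conditions: its end is strictly before stage4's end (X.end < August 14) AND its end is no later than stage1's start (X.end <= August 14) AND its end is strictly before stage5's end (X.end < August 8).
stage2: end August 6 < August 14? ✓; end August 6 <= August 14? ✓; end August 6 < August 8? ✓ → yes.
stage3: end August 9 < August 14? ✓; end August 9 <= August 14? ✓; end August 9 < August 8? ✗ → no.
stage6: end August 13 < August 14? ✓; end August 13 <= August 14? ✓; end August 13 < August 8? ✗ → no.
stage7: end August 27 < August 14? ✗; end August 27 <= August 14? ✗; end August 27 < August 8? ✗ → no.
Result: stage2.

stage2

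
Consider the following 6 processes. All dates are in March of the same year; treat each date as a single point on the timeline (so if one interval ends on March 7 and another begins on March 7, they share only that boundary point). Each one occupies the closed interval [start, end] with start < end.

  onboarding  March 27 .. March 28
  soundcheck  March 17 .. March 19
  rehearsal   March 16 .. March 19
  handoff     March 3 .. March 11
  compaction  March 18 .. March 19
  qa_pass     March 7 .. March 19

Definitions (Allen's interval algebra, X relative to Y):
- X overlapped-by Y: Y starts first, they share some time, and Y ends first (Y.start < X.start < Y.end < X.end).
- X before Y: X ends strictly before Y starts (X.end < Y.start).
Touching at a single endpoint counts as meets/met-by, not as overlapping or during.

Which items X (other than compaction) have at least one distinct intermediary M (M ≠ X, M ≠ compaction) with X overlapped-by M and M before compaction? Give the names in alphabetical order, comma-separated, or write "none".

Target compaction = [March 18, March 19].
Intermediaries M with M before compaction: handoff.
Via handoff — items with X overlapped-by handoff: qa_pass.
Union: qa_pass.

qa_pass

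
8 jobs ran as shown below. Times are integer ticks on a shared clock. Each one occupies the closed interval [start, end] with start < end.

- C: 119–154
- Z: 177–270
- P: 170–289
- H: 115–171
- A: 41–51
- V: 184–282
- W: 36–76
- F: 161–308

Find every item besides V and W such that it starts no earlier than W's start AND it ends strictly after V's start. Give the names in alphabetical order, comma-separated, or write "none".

F, P, Z

Conditions: its start is no earlier than W's start (X.start >= 36) AND its end is strictly after V's start (X.end > 184).
A: start 41 >= 36? ✓; end 51 > 184? ✗ → no.
C: start 119 >= 36? ✓; end 154 > 184? ✗ → no.
F: start 161 >= 36? ✓; end 308 > 184? ✓ → yes.
H: start 115 >= 36? ✓; end 171 > 184? ✗ → no.
P: start 170 >= 36? ✓; end 289 > 184? ✓ → yes.
Z: start 177 >= 36? ✓; end 270 > 184? ✓ → yes.
Result: F, P, Z.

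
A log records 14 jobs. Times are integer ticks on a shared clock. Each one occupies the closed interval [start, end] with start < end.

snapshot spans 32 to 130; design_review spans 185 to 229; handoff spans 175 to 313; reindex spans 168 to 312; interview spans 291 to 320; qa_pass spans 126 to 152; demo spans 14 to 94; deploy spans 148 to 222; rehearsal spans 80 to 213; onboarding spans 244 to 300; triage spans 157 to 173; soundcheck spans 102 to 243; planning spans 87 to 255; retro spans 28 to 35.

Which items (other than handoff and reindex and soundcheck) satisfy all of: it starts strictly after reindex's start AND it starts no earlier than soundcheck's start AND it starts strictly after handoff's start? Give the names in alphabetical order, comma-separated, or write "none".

Conditions: its start is strictly after reindex's start (X.start > 168) AND its start is no earlier than soundcheck's start (X.start >= 102) AND its start is strictly after handoff's start (X.start > 175).
demo: start 14 > 168? ✗; start 14 >= 102? ✗; start 14 > 175? ✗ → no.
deploy: start 148 > 168? ✗; start 148 >= 102? ✓; start 148 > 175? ✗ → no.
design_review: start 185 > 168? ✓; start 185 >= 102? ✓; start 185 > 175? ✓ → yes.
interview: start 291 > 168? ✓; start 291 >= 102? ✓; start 291 > 175? ✓ → yes.
onboarding: start 244 > 168? ✓; start 244 >= 102? ✓; start 244 > 175? ✓ → yes.
planning: start 87 > 168? ✗; start 87 >= 102? ✗; start 87 > 175? ✗ → no.
qa_pass: start 126 > 168? ✗; start 126 >= 102? ✓; start 126 > 175? ✗ → no.
rehearsal: start 80 > 168? ✗; start 80 >= 102? ✗; start 80 > 175? ✗ → no.
retro: start 28 > 168? ✗; start 28 >= 102? ✗; start 28 > 175? ✗ → no.
snapshot: start 32 > 168? ✗; start 32 >= 102? ✗; start 32 > 175? ✗ → no.
triage: start 157 > 168? ✗; start 157 >= 102? ✓; start 157 > 175? ✗ → no.
Result: design_review, interview, onboarding.

design_review, interview, onboarding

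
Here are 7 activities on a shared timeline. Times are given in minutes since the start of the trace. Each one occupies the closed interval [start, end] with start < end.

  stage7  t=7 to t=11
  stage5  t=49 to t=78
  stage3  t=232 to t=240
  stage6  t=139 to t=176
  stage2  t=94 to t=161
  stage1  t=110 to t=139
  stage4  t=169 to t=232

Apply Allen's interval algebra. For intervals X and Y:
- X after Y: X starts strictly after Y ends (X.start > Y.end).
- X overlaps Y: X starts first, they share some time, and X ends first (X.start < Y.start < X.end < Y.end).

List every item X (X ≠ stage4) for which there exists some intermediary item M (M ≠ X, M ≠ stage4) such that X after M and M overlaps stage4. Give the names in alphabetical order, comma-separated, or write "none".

stage3

Target stage4 = [t=169, t=232].
Intermediaries M with M overlaps stage4: stage6.
Via stage6 — items with X after stage6: stage3.
Union: stage3.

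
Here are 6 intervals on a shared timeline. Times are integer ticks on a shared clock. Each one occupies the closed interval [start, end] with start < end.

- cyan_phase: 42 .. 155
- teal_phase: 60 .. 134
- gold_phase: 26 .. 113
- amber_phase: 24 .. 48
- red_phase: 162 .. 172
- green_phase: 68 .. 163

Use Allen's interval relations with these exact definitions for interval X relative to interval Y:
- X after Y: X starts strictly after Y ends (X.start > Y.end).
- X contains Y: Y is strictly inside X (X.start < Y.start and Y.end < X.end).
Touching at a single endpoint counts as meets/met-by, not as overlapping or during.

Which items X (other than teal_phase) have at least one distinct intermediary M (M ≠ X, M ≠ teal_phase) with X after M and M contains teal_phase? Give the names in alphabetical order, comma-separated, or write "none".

Target teal_phase = [60, 134].
Intermediaries M with M contains teal_phase: cyan_phase.
Via cyan_phase — items with X after cyan_phase: red_phase.
Union: red_phase.

red_phase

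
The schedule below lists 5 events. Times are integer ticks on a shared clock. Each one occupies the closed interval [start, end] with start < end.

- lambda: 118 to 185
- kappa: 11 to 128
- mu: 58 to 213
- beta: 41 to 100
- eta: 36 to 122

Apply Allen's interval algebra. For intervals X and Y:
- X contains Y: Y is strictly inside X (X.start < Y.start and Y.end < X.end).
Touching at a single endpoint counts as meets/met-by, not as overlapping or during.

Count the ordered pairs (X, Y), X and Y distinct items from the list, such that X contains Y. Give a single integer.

Checking all 20 ordered pairs for relation 'contains'; matching pairs in alphabetical order:
(eta, beta): eta contains beta ✓
(kappa, beta): kappa contains beta ✓
(kappa, eta): kappa contains eta ✓
(mu, lambda): mu contains lambda ✓
Count: 4.

4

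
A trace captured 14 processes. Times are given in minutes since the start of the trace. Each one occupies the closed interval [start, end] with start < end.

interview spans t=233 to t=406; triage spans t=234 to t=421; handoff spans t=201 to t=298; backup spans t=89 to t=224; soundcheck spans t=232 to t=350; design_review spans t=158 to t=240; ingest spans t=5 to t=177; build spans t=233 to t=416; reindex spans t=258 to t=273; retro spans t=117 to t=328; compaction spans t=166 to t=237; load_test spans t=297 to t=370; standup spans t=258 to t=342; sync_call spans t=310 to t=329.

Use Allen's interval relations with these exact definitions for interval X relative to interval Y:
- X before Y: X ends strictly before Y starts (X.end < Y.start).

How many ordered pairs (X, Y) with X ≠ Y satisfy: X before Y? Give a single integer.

Checking all 182 ordered pairs for relation 'before'; matching pairs in alphabetical order:
(backup, build): backup before build ✓
(backup, interview): backup before interview ✓
(backup, load_test): backup before load_test ✓
(backup, reindex): backup before reindex ✓
(backup, soundcheck): backup before soundcheck ✓
(backup, standup): backup before standup ✓
(backup, sync_call): backup before sync_call ✓
(backup, triage): backup before triage ✓
(compaction, load_test): compaction before load_test ✓
(compaction, reindex): compaction before reindex ✓
(compaction, standup): compaction before standup ✓
(compaction, sync_call): compaction before sync_call ✓
(design_review, load_test): design_review before load_test ✓
(design_review, reindex): design_review before reindex ✓
(design_review, standup): design_review before standup ✓
(design_review, sync_call): design_review before sync_call ✓
(handoff, sync_call): handoff before sync_call ✓
(ingest, build): ingest before build ✓
(ingest, handoff): ingest before handoff ✓
(ingest, interview): ingest before interview ✓
(ingest, load_test): ingest before load_test ✓
(ingest, reindex): ingest before reindex ✓
(ingest, soundcheck): ingest before soundcheck ✓
(ingest, standup): ingest before standup ✓
... plus 4 further pairs not listed.
Count: 28.

28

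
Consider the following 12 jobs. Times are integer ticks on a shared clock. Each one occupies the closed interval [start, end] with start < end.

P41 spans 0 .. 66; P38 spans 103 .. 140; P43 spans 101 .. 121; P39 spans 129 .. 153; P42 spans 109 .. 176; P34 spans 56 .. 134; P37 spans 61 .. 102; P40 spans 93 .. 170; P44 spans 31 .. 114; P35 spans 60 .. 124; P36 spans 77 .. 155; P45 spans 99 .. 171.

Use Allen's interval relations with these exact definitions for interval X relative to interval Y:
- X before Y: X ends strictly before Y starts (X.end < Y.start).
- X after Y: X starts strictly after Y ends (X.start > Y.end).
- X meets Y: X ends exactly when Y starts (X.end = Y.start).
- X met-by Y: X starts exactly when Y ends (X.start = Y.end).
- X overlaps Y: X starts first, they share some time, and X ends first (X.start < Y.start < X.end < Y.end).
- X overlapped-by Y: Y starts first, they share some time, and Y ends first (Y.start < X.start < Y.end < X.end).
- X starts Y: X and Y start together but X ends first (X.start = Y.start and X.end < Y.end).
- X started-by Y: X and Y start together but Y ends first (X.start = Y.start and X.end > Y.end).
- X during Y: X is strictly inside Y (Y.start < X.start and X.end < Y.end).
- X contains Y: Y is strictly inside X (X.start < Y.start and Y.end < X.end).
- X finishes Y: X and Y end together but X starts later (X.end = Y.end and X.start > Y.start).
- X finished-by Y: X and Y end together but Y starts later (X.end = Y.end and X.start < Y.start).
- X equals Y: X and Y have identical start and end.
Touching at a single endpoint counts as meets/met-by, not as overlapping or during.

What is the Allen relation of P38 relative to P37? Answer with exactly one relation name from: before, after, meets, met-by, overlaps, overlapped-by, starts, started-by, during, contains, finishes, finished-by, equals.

after

P38 = [103, 140]; P37 = [61, 102].
Compare endpoints: P38.start > P37.start, P38.start > P37.end, P38.end > P37.start, P38.end > P37.end.
That pattern is 'after'.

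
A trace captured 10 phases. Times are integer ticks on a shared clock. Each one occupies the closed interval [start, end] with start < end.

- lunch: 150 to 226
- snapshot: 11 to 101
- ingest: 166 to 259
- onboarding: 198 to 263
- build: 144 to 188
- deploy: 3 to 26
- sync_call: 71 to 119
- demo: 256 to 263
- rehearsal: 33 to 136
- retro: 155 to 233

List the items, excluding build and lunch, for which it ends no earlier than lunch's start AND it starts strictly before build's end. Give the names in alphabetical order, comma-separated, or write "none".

Conditions: its end is no earlier than lunch's start (X.end >= 150) AND its start is strictly before build's end (X.start < 188).
demo: end 263 >= 150? ✓; start 256 < 188? ✗ → no.
deploy: end 26 >= 150? ✗; start 3 < 188? ✓ → no.
ingest: end 259 >= 150? ✓; start 166 < 188? ✓ → yes.
onboarding: end 263 >= 150? ✓; start 198 < 188? ✗ → no.
rehearsal: end 136 >= 150? ✗; start 33 < 188? ✓ → no.
retro: end 233 >= 150? ✓; start 155 < 188? ✓ → yes.
snapshot: end 101 >= 150? ✗; start 11 < 188? ✓ → no.
sync_call: end 119 >= 150? ✗; start 71 < 188? ✓ → no.
Result: ingest, retro.

ingest, retro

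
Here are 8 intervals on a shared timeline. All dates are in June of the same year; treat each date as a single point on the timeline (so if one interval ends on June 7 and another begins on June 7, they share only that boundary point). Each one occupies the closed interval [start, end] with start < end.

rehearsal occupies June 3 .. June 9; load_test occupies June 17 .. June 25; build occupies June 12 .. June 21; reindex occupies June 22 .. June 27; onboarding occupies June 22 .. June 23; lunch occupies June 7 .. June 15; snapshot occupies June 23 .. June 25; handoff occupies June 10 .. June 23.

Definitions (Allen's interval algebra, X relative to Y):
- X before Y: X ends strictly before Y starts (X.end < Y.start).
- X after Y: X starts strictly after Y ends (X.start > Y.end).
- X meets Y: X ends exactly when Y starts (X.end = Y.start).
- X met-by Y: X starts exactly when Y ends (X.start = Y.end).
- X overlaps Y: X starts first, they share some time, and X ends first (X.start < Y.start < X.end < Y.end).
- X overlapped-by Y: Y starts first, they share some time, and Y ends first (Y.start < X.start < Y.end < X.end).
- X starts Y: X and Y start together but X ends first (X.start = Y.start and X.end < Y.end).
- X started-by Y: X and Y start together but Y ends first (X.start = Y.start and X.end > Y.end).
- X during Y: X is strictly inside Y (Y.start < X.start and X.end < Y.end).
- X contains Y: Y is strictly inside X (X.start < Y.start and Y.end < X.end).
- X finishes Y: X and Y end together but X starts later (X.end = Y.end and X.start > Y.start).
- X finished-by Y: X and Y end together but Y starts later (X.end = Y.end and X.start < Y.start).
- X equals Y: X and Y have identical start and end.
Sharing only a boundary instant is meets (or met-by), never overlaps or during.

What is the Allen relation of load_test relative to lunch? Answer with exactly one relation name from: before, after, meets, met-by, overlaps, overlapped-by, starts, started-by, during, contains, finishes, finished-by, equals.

load_test = [June 17, June 25]; lunch = [June 7, June 15].
Compare endpoints: load_test.start > lunch.start, load_test.start > lunch.end, load_test.end > lunch.start, load_test.end > lunch.end.
That pattern is 'after'.

after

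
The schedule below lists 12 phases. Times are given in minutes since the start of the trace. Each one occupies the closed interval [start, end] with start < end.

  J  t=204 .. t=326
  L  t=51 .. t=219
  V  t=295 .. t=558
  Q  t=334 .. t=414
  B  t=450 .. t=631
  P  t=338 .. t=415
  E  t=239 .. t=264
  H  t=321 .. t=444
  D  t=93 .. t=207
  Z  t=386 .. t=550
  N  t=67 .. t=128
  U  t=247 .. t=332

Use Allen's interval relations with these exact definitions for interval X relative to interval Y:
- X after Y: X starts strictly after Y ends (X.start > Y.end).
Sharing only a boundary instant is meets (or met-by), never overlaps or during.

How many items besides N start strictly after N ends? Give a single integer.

Target N = [t=67, t=128].
B [t=450, t=631] → after → counts.
D [t=93, t=207] → overlapped-by → no.
E [t=239, t=264] → after → counts.
H [t=321, t=444] → after → counts.
J [t=204, t=326] → after → counts.
L [t=51, t=219] → contains → no.
P [t=338, t=415] → after → counts.
Q [t=334, t=414] → after → counts.
U [t=247, t=332] → after → counts.
V [t=295, t=558] → after → counts.
Z [t=386, t=550] → after → counts.
Total: 9.

9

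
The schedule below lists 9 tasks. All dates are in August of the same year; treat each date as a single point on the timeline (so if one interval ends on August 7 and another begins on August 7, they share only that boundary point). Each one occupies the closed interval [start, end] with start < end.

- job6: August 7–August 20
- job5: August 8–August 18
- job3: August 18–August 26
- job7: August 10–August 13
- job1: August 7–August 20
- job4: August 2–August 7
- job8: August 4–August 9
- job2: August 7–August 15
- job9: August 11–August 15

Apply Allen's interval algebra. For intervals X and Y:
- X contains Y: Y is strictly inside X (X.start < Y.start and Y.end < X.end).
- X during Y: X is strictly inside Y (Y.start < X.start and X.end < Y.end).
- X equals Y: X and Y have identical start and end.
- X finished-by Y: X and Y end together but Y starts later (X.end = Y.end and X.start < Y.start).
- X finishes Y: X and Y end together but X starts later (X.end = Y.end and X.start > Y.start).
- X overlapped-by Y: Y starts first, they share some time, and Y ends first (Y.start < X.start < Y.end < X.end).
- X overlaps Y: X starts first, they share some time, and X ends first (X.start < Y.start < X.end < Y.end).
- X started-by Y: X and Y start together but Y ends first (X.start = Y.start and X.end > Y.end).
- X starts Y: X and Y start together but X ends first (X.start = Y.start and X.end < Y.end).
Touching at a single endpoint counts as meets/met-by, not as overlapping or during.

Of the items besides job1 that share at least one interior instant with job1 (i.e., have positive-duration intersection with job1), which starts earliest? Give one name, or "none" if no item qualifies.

job8

Target job1 = [August 7, August 20].
job2 [August 7, August 15] → starts → candidate.
job3 [August 18, August 26] → overlapped-by → candidate.
job4 [August 2, August 7] → meets → excluded.
job5 [August 8, August 18] → during → candidate.
job6 [August 7, August 20] → equals → candidate.
job7 [August 10, August 13] → during → candidate.
job8 [August 4, August 9] → overlaps → candidate.
job9 [August 11, August 15] → during → candidate.
Among candidates, earliest start is August 4 → job8.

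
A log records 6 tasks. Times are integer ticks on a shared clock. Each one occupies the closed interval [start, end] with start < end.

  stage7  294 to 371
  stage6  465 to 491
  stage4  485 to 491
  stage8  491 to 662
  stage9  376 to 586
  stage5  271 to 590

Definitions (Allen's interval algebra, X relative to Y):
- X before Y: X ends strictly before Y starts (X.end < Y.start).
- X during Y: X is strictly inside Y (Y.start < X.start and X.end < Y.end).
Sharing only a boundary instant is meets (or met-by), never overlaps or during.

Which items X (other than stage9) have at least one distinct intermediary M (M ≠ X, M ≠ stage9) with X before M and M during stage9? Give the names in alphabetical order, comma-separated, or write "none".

stage7

Target stage9 = [376, 586].
Intermediaries M with M during stage9: stage4, stage6.
Via stage4 — items with X before stage4: stage7.
Via stage6 — items with X before stage6: stage7.
Union: stage7.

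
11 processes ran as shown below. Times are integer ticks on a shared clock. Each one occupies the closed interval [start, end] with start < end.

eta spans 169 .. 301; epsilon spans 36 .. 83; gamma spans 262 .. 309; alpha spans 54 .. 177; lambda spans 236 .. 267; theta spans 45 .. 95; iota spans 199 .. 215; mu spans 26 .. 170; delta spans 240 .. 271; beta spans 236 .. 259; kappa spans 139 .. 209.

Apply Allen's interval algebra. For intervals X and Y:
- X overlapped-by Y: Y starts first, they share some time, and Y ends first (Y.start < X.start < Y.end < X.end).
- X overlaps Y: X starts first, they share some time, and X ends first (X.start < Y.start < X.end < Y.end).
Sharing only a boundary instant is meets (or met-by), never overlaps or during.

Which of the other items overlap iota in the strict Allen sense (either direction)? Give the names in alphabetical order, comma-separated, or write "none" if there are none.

kappa

Target iota = [199, 215].
alpha [54, 177] → before → no.
beta [236, 259] → after → no.
delta [240, 271] → after → no.
epsilon [36, 83] → before → no.
eta [169, 301] → contains → no.
gamma [262, 309] → after → no.
kappa [139, 209] → overlaps → yes.
lambda [236, 267] → after → no.
mu [26, 170] → before → no.
theta [45, 95] → before → no.
Result: kappa.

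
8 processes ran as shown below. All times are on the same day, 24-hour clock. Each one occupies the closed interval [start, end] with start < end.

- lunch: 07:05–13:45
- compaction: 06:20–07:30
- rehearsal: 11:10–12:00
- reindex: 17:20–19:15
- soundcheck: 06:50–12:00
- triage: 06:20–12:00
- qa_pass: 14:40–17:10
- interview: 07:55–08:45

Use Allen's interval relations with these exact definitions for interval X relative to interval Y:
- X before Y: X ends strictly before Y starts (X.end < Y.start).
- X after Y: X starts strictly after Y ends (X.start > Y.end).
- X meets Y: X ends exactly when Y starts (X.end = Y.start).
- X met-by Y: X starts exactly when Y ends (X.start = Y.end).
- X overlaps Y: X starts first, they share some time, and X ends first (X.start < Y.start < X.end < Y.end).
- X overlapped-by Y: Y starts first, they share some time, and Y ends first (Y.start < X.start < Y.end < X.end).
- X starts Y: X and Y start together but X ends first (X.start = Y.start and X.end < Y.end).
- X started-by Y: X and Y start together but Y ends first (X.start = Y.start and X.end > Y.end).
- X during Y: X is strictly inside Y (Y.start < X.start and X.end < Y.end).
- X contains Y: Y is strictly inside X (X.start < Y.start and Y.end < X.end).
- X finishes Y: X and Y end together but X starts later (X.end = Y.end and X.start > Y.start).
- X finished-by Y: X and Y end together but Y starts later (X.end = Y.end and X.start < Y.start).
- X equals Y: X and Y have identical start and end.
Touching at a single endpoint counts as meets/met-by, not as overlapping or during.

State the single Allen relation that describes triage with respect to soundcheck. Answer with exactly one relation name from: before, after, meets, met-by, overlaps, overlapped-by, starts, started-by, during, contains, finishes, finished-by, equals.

finished-by

triage = [06:20, 12:00]; soundcheck = [06:50, 12:00].
Compare endpoints: triage.start < soundcheck.start, triage.start < soundcheck.end, triage.end > soundcheck.start, triage.end = soundcheck.end.
That pattern is 'finished-by'.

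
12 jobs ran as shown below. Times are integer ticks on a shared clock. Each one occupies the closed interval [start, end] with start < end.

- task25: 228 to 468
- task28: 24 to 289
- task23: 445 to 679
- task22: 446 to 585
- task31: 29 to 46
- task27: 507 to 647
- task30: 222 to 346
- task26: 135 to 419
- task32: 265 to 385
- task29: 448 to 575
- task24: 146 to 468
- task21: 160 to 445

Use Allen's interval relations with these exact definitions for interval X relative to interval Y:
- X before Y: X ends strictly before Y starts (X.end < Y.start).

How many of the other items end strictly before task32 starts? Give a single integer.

Target task32 = [265, 385].
task21 [160, 445] → contains → no.
task22 [446, 585] → after → no.
task23 [445, 679] → after → no.
task24 [146, 468] → contains → no.
task25 [228, 468] → contains → no.
task26 [135, 419] → contains → no.
task27 [507, 647] → after → no.
task28 [24, 289] → overlaps → no.
task29 [448, 575] → after → no.
task30 [222, 346] → overlaps → no.
task31 [29, 46] → before → counts.
Total: 1.

1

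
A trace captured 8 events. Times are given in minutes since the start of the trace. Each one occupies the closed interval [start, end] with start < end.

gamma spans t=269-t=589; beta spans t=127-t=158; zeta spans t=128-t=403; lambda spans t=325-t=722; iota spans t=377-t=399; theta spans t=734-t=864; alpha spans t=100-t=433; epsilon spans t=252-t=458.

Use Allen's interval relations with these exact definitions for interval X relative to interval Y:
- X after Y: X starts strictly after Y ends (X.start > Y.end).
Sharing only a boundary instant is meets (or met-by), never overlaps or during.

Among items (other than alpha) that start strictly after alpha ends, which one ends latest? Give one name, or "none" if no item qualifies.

theta

Target alpha = [t=100, t=433].
beta [t=127, t=158] → during → excluded.
epsilon [t=252, t=458] → overlapped-by → excluded.
gamma [t=269, t=589] → overlapped-by → excluded.
iota [t=377, t=399] → during → excluded.
lambda [t=325, t=722] → overlapped-by → excluded.
theta [t=734, t=864] → after → candidate.
zeta [t=128, t=403] → during → excluded.
Among candidates, latest end is t=864 → theta.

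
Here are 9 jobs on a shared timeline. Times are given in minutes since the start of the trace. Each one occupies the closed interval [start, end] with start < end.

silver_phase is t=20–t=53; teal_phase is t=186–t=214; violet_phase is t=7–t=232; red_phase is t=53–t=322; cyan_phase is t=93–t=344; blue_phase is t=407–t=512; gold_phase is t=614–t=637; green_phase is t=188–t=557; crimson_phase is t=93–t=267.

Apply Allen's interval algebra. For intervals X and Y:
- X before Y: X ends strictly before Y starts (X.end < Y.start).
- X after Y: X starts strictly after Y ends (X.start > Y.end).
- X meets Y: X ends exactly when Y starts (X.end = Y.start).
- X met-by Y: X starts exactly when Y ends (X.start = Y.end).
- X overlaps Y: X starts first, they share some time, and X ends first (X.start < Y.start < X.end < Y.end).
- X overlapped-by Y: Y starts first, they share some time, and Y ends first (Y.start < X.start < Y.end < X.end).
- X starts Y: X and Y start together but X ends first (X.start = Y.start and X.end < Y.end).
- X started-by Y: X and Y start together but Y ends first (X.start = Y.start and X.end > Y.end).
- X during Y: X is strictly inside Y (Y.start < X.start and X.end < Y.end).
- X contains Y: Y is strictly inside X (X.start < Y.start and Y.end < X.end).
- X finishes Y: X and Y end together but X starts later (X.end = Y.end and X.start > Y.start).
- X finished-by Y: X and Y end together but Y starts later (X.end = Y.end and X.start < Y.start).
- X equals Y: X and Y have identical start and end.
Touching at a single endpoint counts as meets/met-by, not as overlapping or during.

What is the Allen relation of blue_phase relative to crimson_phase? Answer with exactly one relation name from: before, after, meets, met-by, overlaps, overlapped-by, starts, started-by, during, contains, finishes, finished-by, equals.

blue_phase = [t=407, t=512]; crimson_phase = [t=93, t=267].
Compare endpoints: blue_phase.start > crimson_phase.start, blue_phase.start > crimson_phase.end, blue_phase.end > crimson_phase.start, blue_phase.end > crimson_phase.end.
That pattern is 'after'.

after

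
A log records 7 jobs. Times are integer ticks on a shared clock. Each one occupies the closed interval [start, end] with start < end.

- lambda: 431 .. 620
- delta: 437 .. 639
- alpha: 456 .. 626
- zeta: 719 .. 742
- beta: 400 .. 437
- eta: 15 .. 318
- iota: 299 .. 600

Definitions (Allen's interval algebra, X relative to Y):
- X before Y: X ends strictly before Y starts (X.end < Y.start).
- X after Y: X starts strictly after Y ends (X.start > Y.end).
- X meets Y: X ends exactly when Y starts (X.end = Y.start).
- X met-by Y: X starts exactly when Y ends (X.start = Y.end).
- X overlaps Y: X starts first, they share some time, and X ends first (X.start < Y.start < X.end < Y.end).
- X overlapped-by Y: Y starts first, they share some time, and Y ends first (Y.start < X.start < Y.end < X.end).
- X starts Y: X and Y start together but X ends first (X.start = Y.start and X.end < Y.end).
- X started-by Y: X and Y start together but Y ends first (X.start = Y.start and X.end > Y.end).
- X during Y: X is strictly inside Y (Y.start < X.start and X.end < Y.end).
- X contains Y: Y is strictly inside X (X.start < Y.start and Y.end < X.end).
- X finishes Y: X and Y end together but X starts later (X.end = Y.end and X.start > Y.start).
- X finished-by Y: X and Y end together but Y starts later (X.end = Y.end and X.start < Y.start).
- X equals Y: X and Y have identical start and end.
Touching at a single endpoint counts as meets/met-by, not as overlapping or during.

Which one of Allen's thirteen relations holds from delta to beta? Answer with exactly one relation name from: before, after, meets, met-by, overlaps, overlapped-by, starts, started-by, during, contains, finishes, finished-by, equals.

delta = [437, 639]; beta = [400, 437].
Compare endpoints: delta.start > beta.start, delta.start = beta.end, delta.end > beta.start, delta.end > beta.end.
That pattern is 'met-by'.

met-by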